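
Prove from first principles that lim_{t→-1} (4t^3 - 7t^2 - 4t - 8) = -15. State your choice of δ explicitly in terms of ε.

Let ε > 0 be given. We want δ > 0 such that 0 < |t + 1| < δ implies |(4t^3 - 7t^2 - 4t - 8) + 15| < ε.
(4t^3 - 7t^2 - 4t - 8) + 15 = 4t^3 - 7t^2 - 4t + 7 = (t + 1)(4t^2 - 11t + 7).
So |(4t^3 - 7t^2 - 4t - 8) + 15| = |t + 1|·|4t^2 - 11t + 7|.
Require δ ≤ 2. Then |t + 1| < 2 gives |t| < 3, and by the triangle inequality |4t^2 - 11t + 7| ≤ 4·3^2 + 11·3 + 7 = 76.
Hence |(4t^3 - 7t^2 - 4t - 8) + 15| ≤ 76|t + 1| < ε provided |t + 1| < ε/76.
Take δ = min(2, ε/76). Then 0 < |t + 1| < δ gives both |t + 1| < 2 and |t + 1| < ε/76, so |(4t^3 - 7t^2 - 4t - 8) + 15| < ε.

δ = min(2, ε/76)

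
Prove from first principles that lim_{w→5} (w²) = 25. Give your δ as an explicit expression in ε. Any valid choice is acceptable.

δ = min(1, ε/11)

Fix ε > 0. We seek δ > 0 with 0 < |w − 5| < δ ⇒ |w² − 25| < ε.
Factor: w² − 25 = (w − 5)(w + 5), so |w² − 25| = |w − 5|·|w + 5|.
Impose δ ≤ 1 so that |w| < 6; then |w + 5| ≤ 11.
Hence |w² − 25| ≤ 11|w − 5|, which is < ε once |w − 5| < ε/11.
Take δ = min(1, ε/11). If 0 < |w − 5| < δ then both bounds hold and |w² − 25| ≤ 11|w − 5| < 11·(ε/11) = ε.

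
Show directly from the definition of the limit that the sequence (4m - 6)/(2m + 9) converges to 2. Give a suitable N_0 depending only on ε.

Fix ε > 0. For m ≥ 1, |(4m - 6)/(2m + 9) − 2| = |-48|/(2(2m + 9)) = 48/(2(2m + 9)).
Since 2m + 9 ≥ 2m for m ≥ 1, this is ≤ 48/(2·2m) = 12/m.
So |(4m - 6)/(2m + 9) − 2| < ε whenever m > 12/ε.
Take N_0 = 12/ε. If m > N_0 then |(4m - 6)/(2m + 9) − 2| ≤ 12/m < ε.

N_0 = 12/ε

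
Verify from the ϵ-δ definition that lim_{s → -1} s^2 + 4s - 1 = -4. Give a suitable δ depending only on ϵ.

Suppose ϵ > 0. We want δ > 0 such that 0 < |s + 1| < δ implies |(s^2 + 4s - 1) + 4| < ϵ.
(s^2 + 4s - 1) + 4 = s^2 + 4s + 3 = (s + 1)(s + 3).
So |(s^2 + 4s - 1) + 4| = |s + 1|·|s + 3|.
Require δ ≤ 1. Then |s + 1| < 1 gives |s| < 2, and by the triangle inequality |s + 3| ≤ 2 + 3 = 5.
Hence |(s^2 + 4s - 1) + 4| ≤ 5|s + 1| < ϵ provided |s + 1| < ϵ/5.
Take δ = min(1, ϵ/5). Then 0 < |s + 1| < δ gives both |s + 1| < 1 and |s + 1| < ϵ/5, so |(s^2 + 4s - 1) + 4| < ϵ.

δ = min(1, ϵ/5)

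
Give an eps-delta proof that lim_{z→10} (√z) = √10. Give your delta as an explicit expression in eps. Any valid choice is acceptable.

Let eps > 0. We want delta > 0 such that 0 < |z − 10| < delta implies |√z − √10| < eps.
Rationalise: √z − √10 = (z − 10)/(√z + √10), so |√z − √10| = |z − 10|/(√z + √10).
Restrict delta ≤ 10 so that |z − 10| < 10 forces z > 0, and then √z + √10 > √10.
Hence |√z − √10| < |z − 10|/√10, which is < eps once |z − 10| < √10·eps.
Take delta = min(10, √10·eps). If 0 < |z − 10| < delta then z > 0 and |√z − √10| < |z − 10|/√10 < eps.

delta = min(10, √10·eps)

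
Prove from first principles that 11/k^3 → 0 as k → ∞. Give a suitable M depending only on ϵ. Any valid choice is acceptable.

Let ϵ > 0. For k ≥ 1, |11/k^3 − 0| = 11/k^3.
11/k^3 < ϵ ⇔ k^3 > 11/ϵ ⇔ k > (11/ϵ)^{1/3}.
Take M = (11/ϵ)^{1/3}. Then k > M implies 11/k^3 < ϵ.

M = (11/ϵ)^{1/3}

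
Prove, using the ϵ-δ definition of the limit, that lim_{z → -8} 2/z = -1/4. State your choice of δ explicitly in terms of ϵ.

Fix ϵ > 0. We seek δ > 0 such that 0 < |z + 8| < δ implies |2/z + 1/4| < ϵ.
|2/z + 1/4| = 2·|-8 − z|/(8·|z|) = 2|z + 8|/(8|z|).
Restrict δ ≤ 4. Then |z + 8| < 4 gives |z| > 4, so 8|z| > 32.
Then |2/z + 1/4| < 2|z + 8|/32, which is < ϵ when |z + 8| < 16ϵ.
Take δ = min(4, 16ϵ). Then 0 < |z + 8| < δ gives both |z + 8| < 4 and |z + 8| < 16ϵ, so |2/z + 1/4| < ϵ.

δ = min(4, 16ϵ)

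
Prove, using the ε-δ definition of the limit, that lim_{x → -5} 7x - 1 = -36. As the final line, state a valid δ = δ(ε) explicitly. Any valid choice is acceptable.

δ = ε/7

Let ε > 0 be given. We need δ > 0 so that 0 < |x + 5| < δ implies |(7x - 1) + 36| < ε.
|(7x - 1) + 36| = |7x + 35| = 7|x + 5|.
So 7|x + 5| < ε exactly when |x + 5| < ε/7.
Choosing δ = ε/7 gives |(7x - 1) + 36| = 7|x + 5| < ε whenever |x + 5| < δ.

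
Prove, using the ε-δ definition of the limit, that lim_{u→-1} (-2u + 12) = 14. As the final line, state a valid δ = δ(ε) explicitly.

Let ε > 0 be given. We need δ > 0 so that 0 < |u + 1| < δ implies |(-2u + 12) − 14| < ε.
Since (-2u + 12) − 14 = -2(u + 1), we have |(-2u + 12) − 14| = 2|u + 1|.
Thus it suffices that |u + 1| < ε/2.
Choosing δ = ε/2 gives |(-2u + 12) − 14| = 2|u + 1| < ε whenever |u + 1| < δ.

δ = ε/2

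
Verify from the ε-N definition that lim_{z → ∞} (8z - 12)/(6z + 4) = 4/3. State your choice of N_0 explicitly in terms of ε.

N_0 = (26/9)/ε

Fix ε > 0. We seek N_0 > 0 such that z > N_0 implies |(8z - 12)/(6z + 4) − (4/3)| < ε.
(8z - 12)/(6z + 4) − (4/3) = (6(8z - 12) − 8(6z + 4)) / (6(6z + 4)) = -104/(6(6z + 4)).
For z > 0 we have 6z + 4 > 6z, so |(8z - 12)/(6z + 4) − (4/3)| = 104/(6(6z + 4)) < 104/(6·6z) = (26/9)/z.
Thus |(8z - 12)/(6z + 4) − (4/3)| < ε whenever z > (26/9)/ε.
Take N_0 = (26/9)/ε. If z > N_0 then |(8z - 12)/(6z + 4) − (4/3)| < (26/9)/z < ε.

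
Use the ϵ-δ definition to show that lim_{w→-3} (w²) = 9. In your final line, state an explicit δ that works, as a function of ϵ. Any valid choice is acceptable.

Let ϵ > 0 be given. We seek δ > 0 with 0 < |w + 3| < δ ⇒ |w² − 9| < ϵ.
Factor: w² − 9 = (w + 3)(w - 3), so |w² − 9| = |w + 3|·|w - 3|.
Restrict δ ≤ 1. Then |w + 3| < 1 gives |w| < 4, so by the triangle inequality |w - 3| ≤ 4 + 3 = 7.
Hence |w² − 9| ≤ 7|w + 3|, which is < ϵ once |w + 3| < ϵ/7.
Take δ = min(1, ϵ/7). If 0 < |w + 3| < δ then both bounds hold and |w² − 9| ≤ 7|w + 3| < 7·(ϵ/7) = ϵ.

δ = min(1, ϵ/7)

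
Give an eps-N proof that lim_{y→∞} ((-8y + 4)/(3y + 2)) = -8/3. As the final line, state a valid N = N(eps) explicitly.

N = (28/9)/eps

Suppose eps > 0. We seek N > 0 such that y > N implies |(-8y + 4)/(3y + 2) + 8/3| < eps.
(-8y + 4)/(3y + 2) + 8/3 = (3(-8y + 4) − (-8)(3y + 2)) / (3(3y + 2)) = 28/(3(3y + 2)).
For y > 0 we have 3y + 2 > 3y, so |(-8y + 4)/(3y + 2) + 8/3| = 28/(3(3y + 2)) < 28/(3·3y) = (28/9)/y.
Thus |(-8y + 4)/(3y + 2) + 8/3| < eps whenever y > (28/9)/eps.
Take N = (28/9)/eps. If y > N then |(-8y + 4)/(3y + 2) + 8/3| < (28/9)/y < eps.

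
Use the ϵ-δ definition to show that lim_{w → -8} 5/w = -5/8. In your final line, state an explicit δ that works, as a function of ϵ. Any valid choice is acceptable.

Let ϵ > 0. We seek δ > 0 such that 0 < |w + 8| < δ implies |5/w + 5/8| < ϵ.
|5/w + 5/8| = 5·|-8 − w|/(8·|w|) = 5|w + 8|/(8|w|).
Require δ ≤ 4 so that |w| > 8 − 4 = 4, hence 8|w| > 32.
Then |5/w + 5/8| < 5|w + 8|/32, which is < ϵ when |w + 8| < (32/5)ϵ.
Take δ = min(4, (32/5)ϵ). Then 0 < |w + 8| < δ gives both |w + 8| < 4 and |w + 8| < (32/5)ϵ, so |5/w + 5/8| < ϵ.

δ = min(4, (32/5)ϵ)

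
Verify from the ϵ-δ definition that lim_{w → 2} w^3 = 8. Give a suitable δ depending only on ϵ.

Let ϵ > 0 be given. We seek δ > 0 with 0 < |w − 2| < δ ⇒ |w^3 − 8| < ϵ.
Factor: w^3 − 8 = (w − 2)(w^2 + 2w + 4), so |w^3 − 8| = |w − 2|·|w^2 + 2w + 4|.
Impose δ ≤ 1 so that |w| < 3; then |w^2 + 2w + 4| ≤ 19.
Hence |w^3 − 8| ≤ 19|w − 2|, which is < ϵ once |w − 2| < ϵ/19.
Take δ = min(1, ϵ/19). If 0 < |w − 2| < δ then both bounds hold and |w^3 − 8| ≤ 19|w − 2| < 19·(ϵ/19) = ϵ.

δ = min(1, ϵ/19)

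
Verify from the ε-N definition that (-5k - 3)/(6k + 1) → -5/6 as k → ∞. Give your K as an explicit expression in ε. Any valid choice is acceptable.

K = (13/36)/ε

Let ε > 0. For k ≥ 1, |(-5k - 3)/(6k + 1) + 5/6| = |-13|/(6(6k + 1)) = 13/(6(6k + 1)).
Since 6k + 1 ≥ 6k for k ≥ 1, this is ≤ 13/(6·6k) = (13/36)/k.
So |(-5k - 3)/(6k + 1) + 5/6| < ε whenever k > (13/36)/ε.
Take K = (13/36)/ε. If k > K then |(-5k - 3)/(6k + 1) + 5/6| ≤ (13/36)/k < ε.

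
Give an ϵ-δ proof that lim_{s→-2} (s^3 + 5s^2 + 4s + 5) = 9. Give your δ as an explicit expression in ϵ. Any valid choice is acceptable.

Let ϵ > 0 be given. We want δ > 0 such that 0 < |s + 2| < δ implies |(s^3 + 5s^2 + 4s + 5) − 9| < ϵ.
(s^3 + 5s^2 + 4s + 5) − 9 = s^3 + 5s^2 + 4s - 4 = (s + 2)(s^2 + 3s - 2).
So |(s^3 + 5s^2 + 4s + 5) − 9| = |s + 2|·|s^2 + 3s - 2|.
Assume first that |s + 2| < 1, so |s| < 3. Then |s^2 + 3s - 2| ≤ 3^2 + 3·3 + 2 = 20.
Hence |(s^3 + 5s^2 + 4s + 5) − 9| ≤ 20|s + 2| < ϵ provided |s + 2| < ϵ/20.
Take δ = min(1, ϵ/20). Then 0 < |s + 2| < δ gives both |s + 2| < 1 and |s + 2| < ϵ/20, so |(s^3 + 5s^2 + 4s + 5) − 9| < ϵ.

δ = min(1, ϵ/20)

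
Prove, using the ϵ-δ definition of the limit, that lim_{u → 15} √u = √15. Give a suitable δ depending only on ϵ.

δ = min(15, √15·ϵ)

Suppose ϵ > 0. We want δ > 0 such that 0 < |u − 15| < δ implies |√u − √15| < ϵ.
Rationalise: √u − √15 = (u − 15)/(√u + √15), so |√u − √15| = |u − 15|/(√u + √15).
Restrict δ ≤ 15 so that |u − 15| < 15 forces u > 0, and then √u + √15 > √15.
Hence |√u − √15| < |u − 15|/√15, which is < ϵ once |u − 15| < √15·ϵ.
Take δ = min(15, √15·ϵ). If 0 < |u − 15| < δ then u > 0 and |√u − √15| < |u − 15|/√15 < ϵ.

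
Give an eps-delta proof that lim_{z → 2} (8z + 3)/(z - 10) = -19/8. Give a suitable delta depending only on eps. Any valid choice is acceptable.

delta = min(4, (32/83)eps)

Let eps > 0. We want delta > 0 with 0 < |z − 2| < delta ⇒ |(8z + 3)/(z - 10) + 19/8| < eps.
Combining over a common denominator, (8z + 3)/(z - 10) + 19/8 = [(8z + 3)·(-8) − 19·(z - 10)] / [(-8)·(z - 10)] = -83(z − 2) / ((-8)(z - 10)).
So |(8z + 3)/(z - 10) + 19/8| = 83|z − 2| / (8·|z − 10|).
Require delta ≤ 4, so |z − 10| ≥ |-8| − |z − 2| > 8 − 4 = 4.
Hence |(8z + 3)/(z - 10) + 19/8| < 83|z − 2|/(8·4) = (83/32)|z − 2|, which is < eps once |z − 2| < (32/83)eps.
Take delta = min(4, (32/83)eps). Then 0 < |z − 2| < delta forces both bounds, so |(8z + 3)/(z - 10) + 19/8| < eps.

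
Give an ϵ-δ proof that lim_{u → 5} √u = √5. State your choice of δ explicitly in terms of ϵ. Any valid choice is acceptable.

δ = min(5, √5·ϵ)

Suppose ϵ > 0. We want δ > 0 such that 0 < |u − 5| < δ implies |√u − √5| < ϵ.
Multiplying by the conjugate, |√u − √5| = |u − 5|/(√u + √5).
Restrict δ ≤ 5 so that |u − 5| < 5 forces u > 0, and then √u + √5 > √5.
Hence |√u − √5| < |u − 5|/√5, which is < ϵ once |u − 5| < √5·ϵ.
Take δ = min(5, √5·ϵ). If 0 < |u − 5| < δ then u > 0 and |√u − √5| < |u − 5|/√5 < ϵ.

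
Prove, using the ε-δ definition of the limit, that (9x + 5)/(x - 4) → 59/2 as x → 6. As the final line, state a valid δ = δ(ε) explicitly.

δ = min(1, (2/41)ε)

Let ε > 0. We want δ > 0 with 0 < |x − 6| < δ ⇒ |(9x + 5)/(x - 4) − (59/2)| < ε.
Combining over a common denominator, (9x + 5)/(x - 4) − (59/2) = [(9x + 5)·2 − 59·(x - 4)] / [2·(x - 4)] = -41(x − 6) / (2(x - 4)).
So |(9x + 5)/(x - 4) − (59/2)| = 41|x − 6| / (2·|x − 4|).
Restrict δ ≤ 1. Then |x − 6| < 1 gives |x − 4| = |(x − 6) + 2| ≥ 2 − 1 = 1.
Hence |(9x + 5)/(x - 4) − (59/2)| < 41|x − 6|/(2·1) = (41/2)|x − 6|, which is < ε once |x − 6| < (2/41)ε.
Take δ = min(1, (2/41)ε). Then 0 < |x − 6| < δ forces both bounds, so |(9x + 5)/(x - 4) − (59/2)| < ε.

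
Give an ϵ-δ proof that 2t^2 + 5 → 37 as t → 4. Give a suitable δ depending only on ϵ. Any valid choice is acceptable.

δ = min(1, ϵ/18)

Let ϵ > 0 be given. We want δ > 0 such that 0 < |t − 4| < δ implies |(2t^2 + 5) − 37| < ϵ.
(2t^2 + 5) − 37 = 2t^2 - 32 = (t − 4)(2t + 8).
So |(2t^2 + 5) − 37| = |t − 4|·|2t + 8|.
Require δ ≤ 1. Then |t − 4| < 1 gives |t| < 5, and by the triangle inequality |2t + 8| ≤ 2·5 + 8 = 18.
Hence |(2t^2 + 5) − 37| ≤ 18|t − 4| < ϵ provided |t − 4| < ϵ/18.
Take δ = min(1, ϵ/18). Then 0 < |t − 4| < δ gives both |t − 4| < 1 and |t − 4| < ϵ/18, so |(2t^2 + 5) − 37| < ϵ.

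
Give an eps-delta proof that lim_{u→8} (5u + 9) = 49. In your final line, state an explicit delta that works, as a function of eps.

Suppose eps > 0. We need delta > 0 so that 0 < |u − 8| < delta implies |(5u + 9) − 49| < eps.
Since (5u + 9) − 49 = 5(u − 8), we have |(5u + 9) − 49| = 5|u − 8|.
So 5|u − 8| < eps exactly when |u − 8| < eps/5.
Choosing delta = eps/5 gives |(5u + 9) − 49| = 5|u − 8| < eps whenever |u − 8| < delta.

delta = eps/5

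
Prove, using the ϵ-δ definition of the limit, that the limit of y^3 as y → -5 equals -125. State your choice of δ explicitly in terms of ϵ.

δ = min(1, ϵ/91)

Fix ϵ > 0. We seek δ > 0 with 0 < |y + 5| < δ ⇒ |y^3 + 125| < ϵ.
Factor: y^3 + 125 = (y + 5)(y^2 - 5y + 25), so |y^3 + 125| = |y + 5|·|y^2 - 5y + 25|.
Restrict δ ≤ 1. Then |y + 5| < 1 gives |y| < 6, so by the triangle inequality |y^2 - 5y + 25| ≤ 6^2 + 5·6 + 25 = 91.
Hence |y^3 + 125| ≤ 91|y + 5|, which is < ϵ once |y + 5| < ϵ/91.
Take δ = min(1, ϵ/91). If 0 < |y + 5| < δ then both bounds hold and |y^3 + 125| ≤ 91|y + 5| < 91·(ϵ/91) = ϵ.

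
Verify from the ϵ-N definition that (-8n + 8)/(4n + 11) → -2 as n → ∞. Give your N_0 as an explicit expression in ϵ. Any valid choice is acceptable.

Let ϵ > 0. For n ≥ 1, |(-8n + 8)/(4n + 11) + 2| = |120|/(4(4n + 11)) = 120/(4(4n + 11)).
Since 4n + 11 ≥ 4n for n ≥ 1, this is ≤ 120/(4·4n) = (15/2)/n.
So |(-8n + 8)/(4n + 11) + 2| < ϵ whenever n > (15/2)/ϵ.
Take N_0 = (15/2)/ϵ. If n > N_0 then |(-8n + 8)/(4n + 11) + 2| ≤ (15/2)/n < ϵ.

N_0 = (15/2)/ϵ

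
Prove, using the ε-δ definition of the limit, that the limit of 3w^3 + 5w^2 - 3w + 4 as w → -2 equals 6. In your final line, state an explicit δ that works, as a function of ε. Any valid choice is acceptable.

δ = min(1, ε/31)

Let ε > 0. We want δ > 0 such that 0 < |w + 2| < δ implies |(3w^3 + 5w^2 - 3w + 4) − 6| < ε.
(3w^3 + 5w^2 - 3w + 4) − 6 = 3w^3 + 5w^2 - 3w - 2 = (w + 2)(3w^2 - w - 1).
So |(3w^3 + 5w^2 - 3w + 4) − 6| = |w + 2|·|3w^2 - w - 1|.
Assume first that |w + 2| < 1, so |w| < 3. Then |3w^2 - w - 1| ≤ 3·3^2 + 3 + 1 = 31.
Hence |(3w^3 + 5w^2 - 3w + 4) − 6| ≤ 31|w + 2| < ε provided |w + 2| < ε/31.
Take δ = min(1, ε/31). Then 0 < |w + 2| < δ gives both |w + 2| < 1 and |w + 2| < ε/31, so |(3w^3 + 5w^2 - 3w + 4) − 6| < ε.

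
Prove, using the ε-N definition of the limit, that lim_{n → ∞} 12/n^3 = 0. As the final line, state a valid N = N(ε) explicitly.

N = (12/ε)^{1/3}

Let ε > 0 be given. For n ≥ 1, |12/n^3 − 0| = 12/n^3.
12/n^3 < ε ⇔ n^3 > 12/ε ⇔ n > (12/ε)^{1/3}.
Take N = (12/ε)^{1/3}. Then n > N implies 12/n^3 < ε.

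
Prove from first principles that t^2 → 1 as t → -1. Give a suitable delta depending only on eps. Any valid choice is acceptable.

Fix eps > 0. We seek delta > 0 with 0 < |t + 1| < delta ⇒ |t^2 − 1| < eps.
Factor: t^2 − 1 = (t + 1)(t - 1), so |t^2 − 1| = |t + 1|·|t - 1|.
Impose delta ≤ 2 so that |t| < 3; then |t - 1| ≤ 4.
Hence |t^2 − 1| ≤ 4|t + 1|, which is < eps once |t + 1| < eps/4.
Take delta = min(2, eps/4). If 0 < |t + 1| < delta then both bounds hold and |t^2 − 1| ≤ 4|t + 1| < 4·(eps/4) = eps.

delta = min(2, eps/4)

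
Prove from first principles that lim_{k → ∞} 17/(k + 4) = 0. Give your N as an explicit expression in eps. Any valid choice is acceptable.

N = 17/eps

Let eps > 0 be given. For k ≥ 1, |17/(k + 4) − 0| = 17/(k + 4) ≤ 17/k.
We need 17/k < eps, i.e. k > 17/eps.
Take N = 17/eps. If k > N then |17/(k + 4)| ≤ 17/k < eps.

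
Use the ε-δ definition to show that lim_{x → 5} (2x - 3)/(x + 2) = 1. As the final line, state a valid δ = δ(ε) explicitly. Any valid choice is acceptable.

Let ε > 0 be given. We want δ > 0 with 0 < |x − 5| < δ ⇒ |(2x - 3)/(x + 2) − 1| < ε.
Combining over a common denominator, (2x - 3)/(x + 2) − 1 = [(2x - 3)·7 − 7·(x + 2)] / [7·(x + 2)] = 7(x − 5) / (7(x + 2)).
So |(2x - 3)/(x + 2) − 1| = 7|x − 5| / (7·|x + 2|).
Restrict δ ≤ 7/2. Then |x − 5| < 7/2 gives |x + 2| = |(x − 5) + 7| ≥ 7 − 7/2 = 7/2.
Hence |(2x - 3)/(x + 2) − 1| < 7|x − 5|/(7·(7/2)) = (2/7)|x − 5|, which is < ε once |x − 5| < (7/2)ε.
Take δ = min(7/2, (7/2)ε). Then 0 < |x − 5| < δ forces both bounds, so |(2x - 3)/(x + 2) − 1| < ε.

δ = min(7/2, (7/2)ε)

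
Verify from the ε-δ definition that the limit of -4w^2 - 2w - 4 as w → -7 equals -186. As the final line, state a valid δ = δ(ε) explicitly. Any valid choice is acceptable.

δ = min(2, ε/62)

Let ε > 0 be given. We want δ > 0 such that 0 < |w + 7| < δ implies |(-4w^2 - 2w - 4) + 186| < ε.
(-4w^2 - 2w - 4) + 186 = -4w^2 - 2w + 182 = (w + 7)(-4w + 26).
So |(-4w^2 - 2w - 4) + 186| = |w + 7|·|-4w + 26|.
Require δ ≤ 2. Then |w + 7| < 2 gives |w| < 9, and by the triangle inequality |-4w + 26| ≤ 4·9 + 26 = 62.
Hence |(-4w^2 - 2w - 4) + 186| ≤ 62|w + 7| < ε provided |w + 7| < ε/62.
Take δ = min(2, ε/62). Then 0 < |w + 7| < δ gives both |w + 7| < 2 and |w + 7| < ε/62, so |(-4w^2 - 2w - 4) + 186| < ε.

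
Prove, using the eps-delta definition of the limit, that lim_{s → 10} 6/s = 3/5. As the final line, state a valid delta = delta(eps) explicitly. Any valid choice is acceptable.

Let eps > 0. We seek delta > 0 such that 0 < |s − 10| < delta implies |6/s − (3/5)| < eps.
|6/s − (3/5)| = 6·|10 − s|/(10·|s|) = 6|s − 10|/(10|s|).
Require delta ≤ 5 so that |s| > 10 − 5 = 5, hence 10|s| > 50.
Then |6/s − (3/5)| < 6|s − 10|/50, which is < eps when |s − 10| < (25/3)eps.
Take delta = min(5, (25/3)eps). Then 0 < |s − 10| < delta gives both |s − 10| < 5 and |s − 10| < (25/3)eps, so |6/s − (3/5)| < eps.

delta = min(5, (25/3)eps)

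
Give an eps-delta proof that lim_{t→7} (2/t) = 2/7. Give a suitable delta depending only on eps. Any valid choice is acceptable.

delta = min(7/2, (49/4)eps)

Let eps > 0. We seek delta > 0 such that 0 < |t − 7| < delta implies |2/t − (2/7)| < eps.
|2/t − (2/7)| = 2·|7 − t|/(7·|t|) = 2|t − 7|/(7|t|).
Require delta ≤ 7/2 so that |t| > 7 − 7/2 = 7/2, hence 7|t| > 49/2.
Then |2/t − (2/7)| < 2|t − 7|/(49/2), which is < eps when |t − 7| < (49/4)eps.
Take delta = min(7/2, (49/4)eps). Then 0 < |t − 7| < delta gives both |t − 7| < 7/2 and |t − 7| < (49/4)eps, so |2/t − (2/7)| < eps.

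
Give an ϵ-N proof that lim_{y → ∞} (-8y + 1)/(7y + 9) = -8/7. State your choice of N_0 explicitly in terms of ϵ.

Fix ϵ > 0. We seek N_0 > 0 such that y > N_0 implies |(-8y + 1)/(7y + 9) + 8/7| < ϵ.
(-8y + 1)/(7y + 9) + 8/7 = (7(-8y + 1) − (-8)(7y + 9)) / (7(7y + 9)) = 79/(7(7y + 9)).
For y > 0 we have 7y + 9 > 7y, so |(-8y + 1)/(7y + 9) + 8/7| = 79/(7(7y + 9)) < 79/(7·7y) = (79/49)/y.
Thus |(-8y + 1)/(7y + 9) + 8/7| < ϵ whenever y > (79/49)/ϵ.
Take N_0 = (79/49)/ϵ. If y > N_0 then |(-8y + 1)/(7y + 9) + 8/7| < (79/49)/y < ϵ.

N_0 = (79/49)/ϵ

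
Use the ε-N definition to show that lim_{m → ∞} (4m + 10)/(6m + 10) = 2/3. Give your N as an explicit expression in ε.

Fix ε > 0. For m ≥ 1, |(4m + 10)/(6m + 10) − (2/3)| = |20|/(6(6m + 10)) = 20/(6(6m + 10)).
Since 6m + 10 ≥ 6m for m ≥ 1, this is ≤ 20/(6·6m) = (5/9)/m.
So |(4m + 10)/(6m + 10) − (2/3)| < ε whenever m > (5/9)/ε.
Take N = (5/9)/ε. If m > N then |(4m + 10)/(6m + 10) − (2/3)| ≤ (5/9)/m < ε.

N = (5/9)/ε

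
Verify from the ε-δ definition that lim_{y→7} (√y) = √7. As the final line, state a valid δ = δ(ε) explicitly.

δ = min(7, √7·ε)

Suppose ε > 0. We want δ > 0 such that 0 < |y − 7| < δ implies |√y − √7| < ε.
Rationalise: √y − √7 = (y − 7)/(√y + √7), so |√y − √7| = |y − 7|/(√y + √7).
Restrict δ ≤ 7 so that |y − 7| < 7 forces y > 0, and then √y + √7 > √7.
Hence |√y − √7| < |y − 7|/√7, which is < ε once |y − 7| < √7·ε.
Take δ = min(7, √7·ε). If 0 < |y − 7| < δ then y > 0 and |√y − √7| < |y − 7|/√7 < ε.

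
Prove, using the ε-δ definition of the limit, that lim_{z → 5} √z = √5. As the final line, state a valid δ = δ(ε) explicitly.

δ = min(5, √5·ε)

Suppose ε > 0. We want δ > 0 such that 0 < |z − 5| < δ implies |√z − √5| < ε.
Rationalise: √z − √5 = (z − 5)/(√z + √5), so |√z − √5| = |z − 5|/(√z + √5).
Restrict δ ≤ 5 so that |z − 5| < 5 forces z > 0, and then √z + √5 > √5.
Hence |√z − √5| < |z − 5|/√5, which is < ε once |z − 5| < √5·ε.
Take δ = min(5, √5·ε). If 0 < |z − 5| < δ then z > 0 and |√z − √5| < |z − 5|/√5 < ε.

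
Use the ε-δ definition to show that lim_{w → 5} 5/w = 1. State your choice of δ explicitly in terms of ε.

δ = min(5/2, (5/2)ε)

Let ε > 0. We seek δ > 0 such that 0 < |w − 5| < δ implies |5/w − 1| < ε.
|5/w − 1| = 5·|5 − w|/(5·|w|) = 5|w − 5|/(5|w|).
Require δ ≤ 5/2 so that |w| > 5 − 5/2 = 5/2, hence 5|w| > 25/2.
Then |5/w − 1| < 5|w − 5|/(25/2), which is < ε when |w − 5| < (5/2)ε.
Take δ = min(5/2, (5/2)ε). Then 0 < |w − 5| < δ gives both |w − 5| < 5/2 and |w − 5| < (5/2)ε, so |5/w − 1| < ε.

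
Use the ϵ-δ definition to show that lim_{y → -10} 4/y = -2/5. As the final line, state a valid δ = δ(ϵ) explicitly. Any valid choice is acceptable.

δ = min(5, (25/2)ϵ)

Suppose ϵ > 0. We seek δ > 0 such that 0 < |y + 10| < δ implies |4/y + 2/5| < ϵ.
|4/y + 2/5| = 4·|-10 − y|/(10·|y|) = 4|y + 10|/(10|y|).
Require δ ≤ 5 so that |y| > 10 − 5 = 5, hence 10|y| > 50.
Then |4/y + 2/5| < 4|y + 10|/50, which is < ϵ when |y + 10| < (25/2)ϵ.
Take δ = min(5, (25/2)ϵ). Then 0 < |y + 10| < δ gives both |y + 10| < 5 and |y + 10| < (25/2)ϵ, so |4/y + 2/5| < ϵ.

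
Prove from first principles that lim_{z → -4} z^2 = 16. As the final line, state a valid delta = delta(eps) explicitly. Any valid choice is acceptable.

Suppose eps > 0. We seek delta > 0 with 0 < |z + 4| < delta ⇒ |z^2 − 16| < eps.
Factor: z^2 − 16 = (z + 4)(z - 4), so |z^2 − 16| = |z + 4|·|z - 4|.
Impose delta ≤ 2 so that |z| < 6; then |z - 4| ≤ 10.
Hence |z^2 − 16| ≤ 10|z + 4|, which is < eps once |z + 4| < eps/10.
Take delta = min(2, eps/10). If 0 < |z + 4| < delta then both bounds hold and |z^2 − 16| ≤ 10|z + 4| < 10·(eps/10) = eps.

delta = min(2, eps/10)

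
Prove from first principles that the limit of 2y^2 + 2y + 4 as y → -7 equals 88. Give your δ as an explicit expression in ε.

Fix ε > 0. We want δ > 0 such that 0 < |y + 7| < δ implies |(2y^2 + 2y + 4) − 88| < ε.
(2y^2 + 2y + 4) − 88 = 2y^2 + 2y - 84 = (y + 7)(2y - 12).
So |(2y^2 + 2y + 4) − 88| = |y + 7|·|2y - 12|.
Require δ ≤ 1. Then |y + 7| < 1 gives |y| < 8, and by the triangle inequality |2y - 12| ≤ 2·8 + 12 = 28.
Hence |(2y^2 + 2y + 4) − 88| ≤ 28|y + 7| < ε provided |y + 7| < ε/28.
Choosing δ = min(1, ε/28) ensures both conditions, hence |(2y^2 + 2y + 4) − 88| < ε.

δ = min(1, ε/28)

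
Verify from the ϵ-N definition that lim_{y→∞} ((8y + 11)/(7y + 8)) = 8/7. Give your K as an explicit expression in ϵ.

Fix ϵ > 0. We seek K > 0 such that y > K implies |(8y + 11)/(7y + 8) − (8/7)| < ϵ.
(8y + 11)/(7y + 8) − (8/7) = (7(8y + 11) − 8(7y + 8)) / (7(7y + 8)) = 13/(7(7y + 8)).
For y > 0 we have 7y + 8 > 7y, so |(8y + 11)/(7y + 8) − (8/7)| = 13/(7(7y + 8)) < 13/(7·7y) = (13/49)/y.
Thus |(8y + 11)/(7y + 8) − (8/7)| < ϵ whenever y > (13/49)/ϵ.
Take K = (13/49)/ϵ. If y > K then |(8y + 11)/(7y + 8) − (8/7)| < (13/49)/y < ϵ.

K = (13/49)/ϵ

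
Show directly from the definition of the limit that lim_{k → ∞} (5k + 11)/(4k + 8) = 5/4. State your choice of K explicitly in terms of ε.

K = (1/4)/ε

Fix ε > 0. For k ≥ 1, |(5k + 11)/(4k + 8) − (5/4)| = |4|/(4(4k + 8)) = 4/(4(4k + 8)).
Since 4k + 8 ≥ 4k for k ≥ 1, this is ≤ 4/(4·4k) = (1/4)/k.
So |(5k + 11)/(4k + 8) − (5/4)| < ε whenever k > (1/4)/ε.
Take K = (1/4)/ε. If k > K then |(5k + 11)/(4k + 8) − (5/4)| ≤ (1/4)/k < ε.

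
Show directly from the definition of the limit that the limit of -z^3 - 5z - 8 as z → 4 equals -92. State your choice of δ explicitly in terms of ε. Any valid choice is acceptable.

Let ε > 0. We want δ > 0 such that 0 < |z − 4| < δ implies |(-z^3 - 5z - 8) + 92| < ε.
(-z^3 - 5z - 8) + 92 = -z^3 - 5z + 84 = (z − 4)(-z^2 - 4z - 21).
So |(-z^3 - 5z - 8) + 92| = |z − 4|·|-z^2 - 4z - 21|.
Require δ ≤ 1. Then |z − 4| < 1 gives |z| < 5, and by the triangle inequality |-z^2 - 4z - 21| ≤ 5^2 + 4·5 + 21 = 66.
Hence |(-z^3 - 5z - 8) + 92| ≤ 66|z − 4| < ε provided |z − 4| < ε/66.
Take δ = min(1, ε/66). Then 0 < |z − 4| < δ gives both |z − 4| < 1 and |z − 4| < ε/66, so |(-z^3 - 5z - 8) + 92| < ε.

δ = min(1, ε/66)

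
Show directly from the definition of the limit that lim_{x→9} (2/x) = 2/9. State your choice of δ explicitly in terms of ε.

Let ε > 0 be given. We seek δ > 0 such that 0 < |x − 9| < δ implies |2/x − (2/9)| < ε.
|2/x − (2/9)| = 2·|9 − x|/(9·|x|) = 2|x − 9|/(9|x|).
Restrict δ ≤ 9/2. Then |x − 9| < 9/2 gives |x| > 9/2, so 9|x| > 81/2.
Then |2/x − (2/9)| < 2|x − 9|/(81/2), which is < ε when |x − 9| < (81/4)ε.
Take δ = min(9/2, (81/4)ε). Then 0 < |x − 9| < δ gives both |x − 9| < 9/2 and |x − 9| < (81/4)ε, so |2/x − (2/9)| < ε.

δ = min(9/2, (81/4)ε)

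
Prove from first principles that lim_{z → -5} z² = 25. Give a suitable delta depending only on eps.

delta = min(2, eps/12)

Let eps > 0. We seek delta > 0 with 0 < |z + 5| < delta ⇒ |z² − 25| < eps.
Factor: z² − 25 = (z + 5)(z - 5), so |z² − 25| = |z + 5|·|z - 5|.
Impose delta ≤ 2 so that |z| < 7; then |z - 5| ≤ 12.
Hence |z² − 25| ≤ 12|z + 5|, which is < eps once |z + 5| < eps/12.
Take delta = min(2, eps/12). If 0 < |z + 5| < delta then both bounds hold and |z² − 25| ≤ 12|z + 5| < 12·(eps/12) = eps.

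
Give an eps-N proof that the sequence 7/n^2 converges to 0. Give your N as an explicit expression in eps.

N = (7/eps)^{1/2}

Let eps > 0 be given. For n ≥ 1, |7/n^2 − 0| = 7/n^2.
7/n^2 < eps ⇔ n^2 > 7/eps ⇔ n > (7/eps)^{1/2}.
Take N = (7/eps)^{1/2}. Then n > N implies 7/n^2 < eps.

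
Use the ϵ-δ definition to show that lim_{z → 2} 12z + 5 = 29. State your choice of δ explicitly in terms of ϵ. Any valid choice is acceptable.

δ = ϵ/12

Suppose ϵ > 0. We need δ > 0 so that 0 < |z − 2| < δ implies |(12z + 5) − 29| < ϵ.
|(12z + 5) − 29| = |12z - 24| = 12|z − 2|.
So 12|z − 2| < ϵ exactly when |z − 2| < ϵ/12.
Take δ = ϵ/12. If 0 < |z − 2| < δ then |(12z + 5) − 29| = 12|z − 2| < 12·(ϵ/12) = ϵ.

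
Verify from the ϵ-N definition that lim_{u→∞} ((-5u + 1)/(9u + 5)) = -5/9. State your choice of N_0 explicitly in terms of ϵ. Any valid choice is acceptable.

Suppose ϵ > 0. We seek N_0 > 0 such that u > N_0 implies |(-5u + 1)/(9u + 5) + 5/9| < ϵ.
(-5u + 1)/(9u + 5) + 5/9 = (9(-5u + 1) − (-5)(9u + 5)) / (9(9u + 5)) = 34/(9(9u + 5)).
For u > 0 we have 9u + 5 > 9u, so |(-5u + 1)/(9u + 5) + 5/9| = 34/(9(9u + 5)) < 34/(9·9u) = (34/81)/u.
Thus |(-5u + 1)/(9u + 5) + 5/9| < ϵ whenever u > (34/81)/ϵ.
Take N_0 = (34/81)/ϵ. If u > N_0 then |(-5u + 1)/(9u + 5) + 5/9| < (34/81)/u < ϵ.

N_0 = (34/81)/ϵ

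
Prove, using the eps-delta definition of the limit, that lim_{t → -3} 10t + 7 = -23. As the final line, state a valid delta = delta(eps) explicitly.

Let eps > 0 be given. We need delta > 0 so that 0 < |t + 3| < delta implies |(10t + 7) + 23| < eps.
Since (10t + 7) + 23 = 10(t + 3), we have |(10t + 7) + 23| = 10|t + 3|.
So 10|t + 3| < eps exactly when |t + 3| < eps/10.
Take delta = eps/10. If 0 < |t + 3| < delta then |(10t + 7) + 23| = 10|t + 3| < 10·(eps/10) = eps.

delta = eps/10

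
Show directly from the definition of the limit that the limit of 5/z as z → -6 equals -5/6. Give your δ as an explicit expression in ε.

Fix ε > 0. We seek δ > 0 such that 0 < |z + 6| < δ implies |5/z + 5/6| < ε.
|5/z + 5/6| = 5·|-6 − z|/(6·|z|) = 5|z + 6|/(6|z|).
Require δ ≤ 3 so that |z| > 6 − 3 = 3, hence 6|z| > 18.
Then |5/z + 5/6| < 5|z + 6|/18, which is < ε when |z + 6| < (18/5)ε.
Take δ = min(3, (18/5)ε). Then 0 < |z + 6| < δ gives both |z + 6| < 3 and |z + 6| < (18/5)ε, so |5/z + 5/6| < ε.

δ = min(3, (18/5)ε)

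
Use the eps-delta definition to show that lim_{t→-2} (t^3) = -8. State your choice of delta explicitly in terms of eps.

Let eps > 0. We seek delta > 0 with 0 < |t + 2| < delta ⇒ |t^3 + 8| < eps.
Factor: t^3 + 8 = (t + 2)(t^2 - 2t + 4), so |t^3 + 8| = |t + 2|·|t^2 - 2t + 4|.
Impose delta ≤ 1 so that |t| < 3; then |t^2 - 2t + 4| ≤ 19.
Hence |t^3 + 8| ≤ 19|t + 2|, which is < eps once |t + 2| < eps/19.
Take delta = min(1, eps/19). If 0 < |t + 2| < delta then both bounds hold and |t^3 + 8| ≤ 19|t + 2| < 19·(eps/19) = eps.

delta = min(1, eps/19)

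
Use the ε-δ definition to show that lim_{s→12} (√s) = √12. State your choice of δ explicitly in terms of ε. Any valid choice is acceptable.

Fix ε > 0. We want δ > 0 such that 0 < |s − 12| < δ implies |√s − √12| < ε.
Rationalise: √s − √12 = (s − 12)/(√s + √12), so |√s − √12| = |s − 12|/(√s + √12).
Restrict δ ≤ 12 so that |s − 12| < 12 forces s > 0, and then √s + √12 > √12.
Hence |√s − √12| < |s − 12|/√12, which is < ε once |s − 12| < √12·ε.
Take δ = min(12, √12·ε). If 0 < |s − 12| < δ then s > 0 and |√s − √12| < |s − 12|/√12 < ε.

δ = min(12, √12·ε)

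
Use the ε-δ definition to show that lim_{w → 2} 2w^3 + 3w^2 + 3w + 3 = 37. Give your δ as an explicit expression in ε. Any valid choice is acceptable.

Let ε > 0 be given. We want δ > 0 such that 0 < |w − 2| < δ implies |(2w^3 + 3w^2 + 3w + 3) − 37| < ε.
(2w^3 + 3w^2 + 3w + 3) − 37 = 2w^3 + 3w^2 + 3w - 34 = (w − 2)(2w^2 + 7w + 17).
So |(2w^3 + 3w^2 + 3w + 3) − 37| = |w − 2|·|2w^2 + 7w + 17|.
Assume first that |w − 2| < 1, so |w| < 3. Then |2w^2 + 7w + 17| ≤ 2·3^2 + 7·3 + 17 = 56.
Hence |(2w^3 + 3w^2 + 3w + 3) − 37| ≤ 56|w − 2| < ε provided |w − 2| < ε/56.
Choosing δ = min(1, ε/56) ensures both conditions, hence |(2w^3 + 3w^2 + 3w + 3) − 37| < ε.

δ = min(1, ε/56)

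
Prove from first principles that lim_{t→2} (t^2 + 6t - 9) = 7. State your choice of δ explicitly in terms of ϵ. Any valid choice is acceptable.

Suppose ϵ > 0. We want δ > 0 such that 0 < |t − 2| < δ implies |(t^2 + 6t - 9) − 7| < ϵ.
(t^2 + 6t - 9) − 7 = t^2 + 6t - 16 = (t − 2)(t + 8).
So |(t^2 + 6t - 9) − 7| = |t − 2|·|t + 8|.
Require δ ≤ 1. Then |t − 2| < 1 gives |t| < 3, and by the triangle inequality |t + 8| ≤ 3 + 8 = 11.
Hence |(t^2 + 6t - 9) − 7| ≤ 11|t − 2| < ϵ provided |t − 2| < ϵ/11.
Choosing δ = min(1, ϵ/11) ensures both conditions, hence |(t^2 + 6t - 9) − 7| < ϵ.

δ = min(1, ϵ/11)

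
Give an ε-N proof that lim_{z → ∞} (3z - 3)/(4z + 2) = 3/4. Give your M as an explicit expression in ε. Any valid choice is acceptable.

M = (9/8)/ε

Let ε > 0 be given. We seek M > 0 such that z > M implies |(3z - 3)/(4z + 2) − (3/4)| < ε.
(3z - 3)/(4z + 2) − (3/4) = (4(3z - 3) − 3(4z + 2)) / (4(4z + 2)) = -18/(4(4z + 2)).
For z > 0 we have 4z + 2 > 4z, so |(3z - 3)/(4z + 2) − (3/4)| = 18/(4(4z + 2)) < 18/(4·4z) = (9/8)/z.
Thus |(3z - 3)/(4z + 2) − (3/4)| < ε whenever z > (9/8)/ε.
Take M = (9/8)/ε. If z > M then |(3z - 3)/(4z + 2) − (3/4)| < (9/8)/z < ε.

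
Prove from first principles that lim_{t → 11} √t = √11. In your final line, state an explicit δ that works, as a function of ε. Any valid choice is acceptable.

Let ε > 0 be given. We want δ > 0 such that 0 < |t − 11| < δ implies |√t − √11| < ε.
Multiplying by the conjugate, |√t − √11| = |t − 11|/(√t + √11).
Restrict δ ≤ 11 so that |t − 11| < 11 forces t > 0, and then √t + √11 > √11.
Hence |√t − √11| < |t − 11|/√11, which is < ε once |t − 11| < √11·ε.
Take δ = min(11, √11·ε). If 0 < |t − 11| < δ then t > 0 and |√t − √11| < |t − 11|/√11 < ε.

δ = min(11, √11·ε)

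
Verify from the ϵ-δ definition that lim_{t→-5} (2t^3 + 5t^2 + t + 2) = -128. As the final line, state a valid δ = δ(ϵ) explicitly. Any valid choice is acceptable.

Let ϵ > 0. We want δ > 0 such that 0 < |t + 5| < δ implies |(2t^3 + 5t^2 + t + 2) + 128| < ϵ.
(2t^3 + 5t^2 + t + 2) + 128 = 2t^3 + 5t^2 + t + 130 = (t + 5)(2t^2 - 5t + 26).
So |(2t^3 + 5t^2 + t + 2) + 128| = |t + 5|·|2t^2 - 5t + 26|.
Require δ ≤ 2. Then |t + 5| < 2 gives |t| < 7, and by the triangle inequality |2t^2 - 5t + 26| ≤ 2·7^2 + 5·7 + 26 = 159.
Hence |(2t^3 + 5t^2 + t + 2) + 128| ≤ 159|t + 5| < ϵ provided |t + 5| < ϵ/159.
Choosing δ = min(2, ϵ/159) ensures both conditions, hence |(2t^3 + 5t^2 + t + 2) + 128| < ϵ.

δ = min(2, ϵ/159)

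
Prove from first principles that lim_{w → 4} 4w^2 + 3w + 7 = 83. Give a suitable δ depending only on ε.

Let ε > 0 be given. We want δ > 0 such that 0 < |w − 4| < δ implies |(4w^2 + 3w + 7) − 83| < ε.
(4w^2 + 3w + 7) − 83 = 4w^2 + 3w - 76 = (w − 4)(4w + 19).
So |(4w^2 + 3w + 7) − 83| = |w − 4|·|4w + 19|.
Require δ ≤ 1. Then |w − 4| < 1 gives |w| < 5, and by the triangle inequality |4w + 19| ≤ 4·5 + 19 = 39.
Hence |(4w^2 + 3w + 7) − 83| ≤ 39|w − 4| < ε provided |w − 4| < ε/39.
Take δ = min(1, ε/39). Then 0 < |w − 4| < δ gives both |w − 4| < 1 and |w − 4| < ε/39, so |(4w^2 + 3w + 7) − 83| < ε.

δ = min(1, ε/39)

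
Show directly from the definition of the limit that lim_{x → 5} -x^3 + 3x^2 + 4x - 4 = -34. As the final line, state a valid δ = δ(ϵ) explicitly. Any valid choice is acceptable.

δ = min(2, ϵ/69)

Let ϵ > 0 be given. We want δ > 0 such that 0 < |x − 5| < δ implies |(-x^3 + 3x^2 + 4x - 4) + 34| < ϵ.
(-x^3 + 3x^2 + 4x - 4) + 34 = -x^3 + 3x^2 + 4x + 30 = (x − 5)(-x^2 - 2x - 6).
So |(-x^3 + 3x^2 + 4x - 4) + 34| = |x − 5|·|-x^2 - 2x - 6|.
Require δ ≤ 2. Then |x − 5| < 2 gives |x| < 7, and by the triangle inequality |-x^2 - 2x - 6| ≤ 7^2 + 2·7 + 6 = 69.
Hence |(-x^3 + 3x^2 + 4x - 4) + 34| ≤ 69|x − 5| < ϵ provided |x − 5| < ϵ/69.
Take δ = min(2, ϵ/69). Then 0 < |x − 5| < δ gives both |x − 5| < 2 and |x − 5| < ϵ/69, so |(-x^3 + 3x^2 + 4x - 4) + 34| < ϵ.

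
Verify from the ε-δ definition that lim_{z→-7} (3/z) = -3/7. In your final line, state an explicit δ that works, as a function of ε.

δ = min(7/2, (49/6)ε)

Fix ε > 0. We seek δ > 0 such that 0 < |z + 7| < δ implies |3/z + 3/7| < ε.
|3/z + 3/7| = 3·|-7 − z|/(7·|z|) = 3|z + 7|/(7|z|).
Restrict δ ≤ 7/2. Then |z + 7| < 7/2 gives |z| > 7/2, so 7|z| > 49/2.
Then |3/z + 3/7| < 3|z + 7|/(49/2), which is < ε when |z + 7| < (49/6)ε.
Take δ = min(7/2, (49/6)ε). Then 0 < |z + 7| < δ gives both |z + 7| < 7/2 and |z + 7| < (49/6)ε, so |3/z + 3/7| < ε.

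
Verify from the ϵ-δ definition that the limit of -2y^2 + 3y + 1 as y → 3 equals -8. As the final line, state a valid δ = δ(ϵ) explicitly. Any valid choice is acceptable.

Let ϵ > 0. We want δ > 0 such that 0 < |y − 3| < δ implies |(-2y^2 + 3y + 1) + 8| < ϵ.
(-2y^2 + 3y + 1) + 8 = -2y^2 + 3y + 9 = (y − 3)(-2y - 3).
So |(-2y^2 + 3y + 1) + 8| = |y − 3|·|-2y - 3|.
Assume first that |y − 3| < 1, so |y| < 4. Then |-2y - 3| ≤ 2·4 + 3 = 11.
Hence |(-2y^2 + 3y + 1) + 8| ≤ 11|y − 3| < ϵ provided |y − 3| < ϵ/11.
Choosing δ = min(1, ϵ/11) ensures both conditions, hence |(-2y^2 + 3y + 1) + 8| < ϵ.

δ = min(1, ϵ/11)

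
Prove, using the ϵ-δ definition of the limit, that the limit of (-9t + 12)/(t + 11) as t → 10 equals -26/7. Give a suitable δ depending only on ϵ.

Let ϵ > 0 be given. We want δ > 0 with 0 < |t − 10| < δ ⇒ |(-9t + 12)/(t + 11) + 26/7| < ϵ.
Combining over a common denominator, (-9t + 12)/(t + 11) + 26/7 = [(-9t + 12)·21 − (-78)·(t + 11)] / [21·(t + 11)] = -111(t − 10) / (21(t + 11)).
So |(-9t + 12)/(t + 11) + 26/7| = 111|t − 10| / (21·|t + 11|).
Restrict δ ≤ 21/2. Then |t − 10| < 21/2 gives |t + 11| = |(t − 10) + 21| ≥ 21 − 21/2 = 21/2.
Hence |(-9t + 12)/(t + 11) + 26/7| < 111|t − 10|/(21·(21/2)) = (74/147)|t − 10|, which is < ϵ once |t − 10| < (147/74)ϵ.
Take δ = min(21/2, (147/74)ϵ). Then 0 < |t − 10| < δ forces both bounds, so |(-9t + 12)/(t + 11) + 26/7| < ϵ.

δ = min(21/2, (147/74)ϵ)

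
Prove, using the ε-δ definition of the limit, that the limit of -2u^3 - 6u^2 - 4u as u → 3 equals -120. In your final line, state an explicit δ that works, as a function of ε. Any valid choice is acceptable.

δ = min(1, ε/120)

Fix ε > 0. We want δ > 0 such that 0 < |u − 3| < δ implies |(-2u^3 - 6u^2 - 4u) + 120| < ε.
(-2u^3 - 6u^2 - 4u) + 120 = -2u^3 - 6u^2 - 4u + 120 = (u − 3)(-2u^2 - 12u - 40).
So |(-2u^3 - 6u^2 - 4u) + 120| = |u − 3|·|-2u^2 - 12u - 40|.
Require δ ≤ 1. Then |u − 3| < 1 gives |u| < 4, and by the triangle inequality |-2u^2 - 12u - 40| ≤ 2·4^2 + 12·4 + 40 = 120.
Hence |(-2u^3 - 6u^2 - 4u) + 120| ≤ 120|u − 3| < ε provided |u − 3| < ε/120.
Choosing δ = min(1, ε/120) ensures both conditions, hence |(-2u^3 - 6u^2 - 4u) + 120| < ε.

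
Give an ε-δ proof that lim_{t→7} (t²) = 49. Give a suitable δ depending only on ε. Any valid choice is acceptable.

δ = min(1, ε/15)

Let ε > 0. We seek δ > 0 with 0 < |t − 7| < δ ⇒ |t² − 49| < ε.
Factor: t² − 49 = (t − 7)(t + 7), so |t² − 49| = |t − 7|·|t + 7|.
Impose δ ≤ 1 so that |t| < 8; then |t + 7| ≤ 15.
Hence |t² − 49| ≤ 15|t − 7|, which is < ε once |t − 7| < ε/15.
Take δ = min(1, ε/15). If 0 < |t − 7| < δ then both bounds hold and |t² − 49| ≤ 15|t − 7| < 15·(ε/15) = ε.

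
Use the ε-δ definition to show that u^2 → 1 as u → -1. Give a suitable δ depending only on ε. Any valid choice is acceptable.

Suppose ε > 0. We seek δ > 0 with 0 < |u + 1| < δ ⇒ |u^2 − 1| < ε.
Factor: u^2 − 1 = (u + 1)(u - 1), so |u^2 − 1| = |u + 1|·|u - 1|.
Restrict δ ≤ 1. Then |u + 1| < 1 gives |u| < 2, so by the triangle inequality |u - 1| ≤ 2 + 1 = 3.
Hence |u^2 − 1| ≤ 3|u + 1|, which is < ε once |u + 1| < ε/3.
Take δ = min(1, ε/3). If 0 < |u + 1| < δ then both bounds hold and |u^2 − 1| ≤ 3|u + 1| < 3·(ε/3) = ε.

δ = min(1, ε/3)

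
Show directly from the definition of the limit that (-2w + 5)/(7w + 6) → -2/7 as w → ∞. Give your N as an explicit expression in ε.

N = (47/49)/ε

Let ε > 0 be given. We seek N > 0 such that w > N implies |(-2w + 5)/(7w + 6) + 2/7| < ε.
(-2w + 5)/(7w + 6) + 2/7 = (7(-2w + 5) − (-2)(7w + 6)) / (7(7w + 6)) = 47/(7(7w + 6)).
For w > 0 we have 7w + 6 > 7w, so |(-2w + 5)/(7w + 6) + 2/7| = 47/(7(7w + 6)) < 47/(7·7w) = (47/49)/w.
Thus |(-2w + 5)/(7w + 6) + 2/7| < ε whenever w > (47/49)/ε.
Take N = (47/49)/ε. If w > N then |(-2w + 5)/(7w + 6) + 2/7| < (47/49)/w < ε.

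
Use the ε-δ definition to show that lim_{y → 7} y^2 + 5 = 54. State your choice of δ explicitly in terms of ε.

Let ε > 0. We want δ > 0 such that 0 < |y − 7| < δ implies |(y^2 + 5) − 54| < ε.
(y^2 + 5) − 54 = y^2 - 49 = (y − 7)(y + 7).
So |(y^2 + 5) − 54| = |y − 7|·|y + 7|.
Assume first that |y − 7| < 1, so |y| < 8. Then |y + 7| ≤ 8 + 7 = 15.
Hence |(y^2 + 5) − 54| ≤ 15|y − 7| < ε provided |y − 7| < ε/15.
Take δ = min(1, ε/15). Then 0 < |y − 7| < δ gives both |y − 7| < 1 and |y − 7| < ε/15, so |(y^2 + 5) − 54| < ε.

δ = min(1, ε/15)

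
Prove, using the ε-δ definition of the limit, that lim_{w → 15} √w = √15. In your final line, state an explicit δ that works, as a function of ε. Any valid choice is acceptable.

δ = min(15, √15·ε)

Fix ε > 0. We want δ > 0 such that 0 < |w − 15| < δ implies |√w − √15| < ε.
Rationalise: √w − √15 = (w − 15)/(√w + √15), so |√w − √15| = |w − 15|/(√w + √15).
Restrict δ ≤ 15 so that |w − 15| < 15 forces w > 0, and then √w + √15 > √15.
Hence |√w − √15| < |w − 15|/√15, which is < ε once |w − 15| < √15·ε.
Take δ = min(15, √15·ε). If 0 < |w − 15| < δ then w > 0 and |√w − √15| < |w − 15|/√15 < ε.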